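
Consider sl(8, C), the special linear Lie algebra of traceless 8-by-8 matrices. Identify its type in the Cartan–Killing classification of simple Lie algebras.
type A_7

This is sl(8), which has dimension 8^2 - 1 = 63 and rank 8 - 1 = 7 (a Cartan subalgebra is the diagonal traceless matrices). In the classification of classical Lie algebras, the special linear algebra sl(n+1) has type A_n; here n = 7, so the Dynkin diagram is a chain of 7 nodes with single edges (A_7). Hence the type is A_7.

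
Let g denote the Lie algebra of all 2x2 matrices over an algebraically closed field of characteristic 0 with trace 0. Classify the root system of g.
A_1

This is sl(2), which has dimension 2^2 - 1 = 3 and rank 2 - 1 = 1 (a Cartan subalgebra is the diagonal traceless matrices). In the classification of classical Lie algebras, the special linear algebra sl(n+1) has type A_n; here n = 1, so the Dynkin diagram is a chain of 1 nodes with single edges (A_1). Hence the type is A_1.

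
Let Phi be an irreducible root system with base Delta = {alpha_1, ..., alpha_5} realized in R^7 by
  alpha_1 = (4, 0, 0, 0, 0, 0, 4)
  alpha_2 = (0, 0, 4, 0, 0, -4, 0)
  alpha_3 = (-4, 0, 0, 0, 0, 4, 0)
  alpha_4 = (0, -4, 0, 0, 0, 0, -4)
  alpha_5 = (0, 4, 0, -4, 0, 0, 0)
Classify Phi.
Compute the Cartan integers a_ij = 2(alpha_i, alpha_j)/(alpha_j, alpha_j); the resulting 5x5 Cartan matrix is
[[2, 0, -1, -1, 0], [0, 2, -1, 0, 0], [-1, -1, 2, 0, 0], [-1, 0, 0, 2, -1], [0, 0, 0, -1, 2]].
All simple roots have the same length, so the diagram is simply laced. The associated Dynkin diagram is a chain of 5 nodes with single edges (A_5), so the type is A_5 (the algebra sl(6)).

A_5 (sl(6))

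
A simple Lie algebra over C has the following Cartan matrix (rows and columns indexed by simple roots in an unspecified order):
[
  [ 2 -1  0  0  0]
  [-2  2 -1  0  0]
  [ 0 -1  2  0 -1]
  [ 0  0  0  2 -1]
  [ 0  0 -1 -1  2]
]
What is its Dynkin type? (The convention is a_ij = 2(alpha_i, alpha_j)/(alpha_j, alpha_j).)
The matrix has rank 5 with 2's on the diagonal. Reading the off-diagonal entries as Dynkin edges (a single edge where a_ij = a_ji = -1; a double or triple edge where a_ij * a_ji = 2 or 3), the diagram is a chain of 5 nodes with a double edge at one end; the terminal node there is the unique short simple root (B_5). One simple-root ordering that puts it in standard form is (alpha_4, alpha_5, alpha_3, alpha_2, alpha_1). So the algebra is type B_5, i.e. so(11).

type B_5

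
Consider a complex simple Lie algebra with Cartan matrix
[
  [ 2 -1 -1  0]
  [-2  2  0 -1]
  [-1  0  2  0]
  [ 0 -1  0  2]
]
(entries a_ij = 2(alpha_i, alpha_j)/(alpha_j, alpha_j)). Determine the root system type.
The matrix has rank 4 with 2's on the diagonal. Reading the off-diagonal entries as Dynkin edges (a single edge where a_ij = a_ji = -1; a double or triple edge where a_ij * a_ji = 2 or 3), the diagram is a chain of 4 nodes with a double edge between the middle two (F_4). One simple-root ordering that puts it in standard form is (alpha_4, alpha_2, alpha_1, alpha_3). So the algebra is type F_4.

F_4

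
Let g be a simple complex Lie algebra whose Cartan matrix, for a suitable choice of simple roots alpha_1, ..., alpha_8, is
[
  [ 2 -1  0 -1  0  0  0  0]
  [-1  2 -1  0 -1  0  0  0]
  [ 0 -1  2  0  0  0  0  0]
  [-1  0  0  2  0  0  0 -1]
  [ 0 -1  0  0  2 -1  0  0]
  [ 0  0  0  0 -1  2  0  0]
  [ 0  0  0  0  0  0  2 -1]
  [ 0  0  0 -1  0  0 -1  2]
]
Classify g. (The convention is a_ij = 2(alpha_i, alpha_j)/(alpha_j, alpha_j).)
E_8

The matrix has rank 8 with 2's on the diagonal. Reading the off-diagonal entries as Dynkin edges (a single edge where a_ij = a_ji = -1; a double or triple edge where a_ij * a_ji = 2 or 3), the diagram is a chain of 7 nodes with one extra node attached to the third node from one end (E_8). One simple-root ordering that puts it in standard form is (alpha_6, alpha_3, alpha_5, alpha_2, alpha_1, alpha_4, alpha_8, alpha_7). So the algebra is type E_8.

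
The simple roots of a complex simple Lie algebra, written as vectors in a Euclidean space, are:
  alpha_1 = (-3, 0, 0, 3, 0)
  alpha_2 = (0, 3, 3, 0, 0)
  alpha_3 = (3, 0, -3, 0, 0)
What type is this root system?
A_3

Compute the Cartan integers a_ij = 2(alpha_i, alpha_j)/(alpha_j, alpha_j); the resulting 3x3 Cartan matrix is
[[2, 0, -1], [0, 2, -1], [-1, -1, 2]].
All simple roots have the same length, so the diagram is simply laced. The associated Dynkin diagram is a chain of 3 nodes with single edges (A_3), so the type is A_3 (the algebra sl(4)).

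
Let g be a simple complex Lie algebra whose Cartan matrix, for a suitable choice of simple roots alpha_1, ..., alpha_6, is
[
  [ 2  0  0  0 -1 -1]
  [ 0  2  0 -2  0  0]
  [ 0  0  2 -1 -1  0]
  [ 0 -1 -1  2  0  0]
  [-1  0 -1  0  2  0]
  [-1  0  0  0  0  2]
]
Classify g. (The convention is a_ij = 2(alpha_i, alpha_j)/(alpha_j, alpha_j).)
C6

The matrix has rank 6 with 2's on the diagonal. Reading the off-diagonal entries as Dynkin edges (a single edge where a_ij = a_ji = -1; a double or triple edge where a_ij * a_ji = 2 or 3), the diagram is a chain of 6 nodes with a double edge at one end; the terminal node there is the unique long simple root (C_6). One simple-root ordering that puts it in standard form is (alpha_6, alpha_1, alpha_5, alpha_3, alpha_4, alpha_2). So the algebra is type C_6, i.e. sp(12).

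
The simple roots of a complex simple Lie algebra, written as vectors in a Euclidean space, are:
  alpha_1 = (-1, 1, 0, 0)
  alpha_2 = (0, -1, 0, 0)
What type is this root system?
B_2 (so(5))

Compute the Cartan integers a_ij = 2(alpha_i, alpha_j)/(alpha_j, alpha_j); the resulting 2x2 Cartan matrix is
[[2, -2], [-1, 2]].
The roots have two lengths (squared-length ratio 2:1); the short ones are alpha_{2}. The associated Dynkin diagram is a chain of 2 nodes with a double edge at one end; the terminal node there is the unique short simple root (B_2), so the type is B_2 (the algebra so(5)).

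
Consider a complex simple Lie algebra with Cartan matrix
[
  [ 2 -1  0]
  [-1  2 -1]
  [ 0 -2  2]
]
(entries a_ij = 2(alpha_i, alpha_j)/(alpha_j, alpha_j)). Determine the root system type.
C_3 (sp(6))

The matrix has rank 3 with 2's on the diagonal. Reading the off-diagonal entries as Dynkin edges (a single edge where a_ij = a_ji = -1; a double or triple edge where a_ij * a_ji = 2 or 3), the diagram is a chain of 3 nodes with a double edge at one end; the terminal node there is the unique long simple root (C_3). One simple-root ordering that puts it in standard form is (alpha_1, alpha_2, alpha_3). So the algebra is type C_3, i.e. sp(6).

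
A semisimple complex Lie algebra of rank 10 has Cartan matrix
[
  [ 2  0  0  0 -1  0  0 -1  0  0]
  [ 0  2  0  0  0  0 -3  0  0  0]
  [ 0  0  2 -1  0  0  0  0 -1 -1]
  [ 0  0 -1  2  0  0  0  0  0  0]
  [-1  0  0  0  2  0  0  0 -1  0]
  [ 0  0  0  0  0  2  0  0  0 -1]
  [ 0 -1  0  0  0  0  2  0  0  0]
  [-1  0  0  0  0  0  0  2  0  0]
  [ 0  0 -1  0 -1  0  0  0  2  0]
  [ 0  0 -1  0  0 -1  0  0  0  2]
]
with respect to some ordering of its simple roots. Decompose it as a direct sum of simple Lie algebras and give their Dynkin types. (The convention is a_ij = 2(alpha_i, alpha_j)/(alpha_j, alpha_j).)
type E_8 + type G_2

The diagram associated to this matrix has two connected components: the simple roots {alpha_1, alpha_3, alpha_4, alpha_5, alpha_6, alpha_8, alpha_9, alpha_10} form a chain of 7 nodes with one extra node attached to the third node from one end (E_8), and {alpha_2, alpha_7} form two nodes joined by a triple edge (G_2). A semisimple Lie algebra decomposes uniquely as the direct sum of simple ideals, one per connected component of its Dynkin diagram, so g ≅ E_8 ⊕ G_2 (dimension 248 + 14 = 262).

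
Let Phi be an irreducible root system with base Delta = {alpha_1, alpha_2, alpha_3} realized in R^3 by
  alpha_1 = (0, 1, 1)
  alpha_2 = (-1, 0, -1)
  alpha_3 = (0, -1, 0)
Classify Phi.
B_3

Compute the Cartan integers a_ij = 2(alpha_i, alpha_j)/(alpha_j, alpha_j); the resulting 3x3 Cartan matrix is
[[2, -1, -2], [-1, 2, 0], [-1, 0, 2]].
The roots have two lengths (squared-length ratio 2:1); the short ones are alpha_{3}. The associated Dynkin diagram is a chain of 3 nodes with a double edge at one end; the terminal node there is the unique short simple root (B_3), so the type is B_3 (the algebra so(7)).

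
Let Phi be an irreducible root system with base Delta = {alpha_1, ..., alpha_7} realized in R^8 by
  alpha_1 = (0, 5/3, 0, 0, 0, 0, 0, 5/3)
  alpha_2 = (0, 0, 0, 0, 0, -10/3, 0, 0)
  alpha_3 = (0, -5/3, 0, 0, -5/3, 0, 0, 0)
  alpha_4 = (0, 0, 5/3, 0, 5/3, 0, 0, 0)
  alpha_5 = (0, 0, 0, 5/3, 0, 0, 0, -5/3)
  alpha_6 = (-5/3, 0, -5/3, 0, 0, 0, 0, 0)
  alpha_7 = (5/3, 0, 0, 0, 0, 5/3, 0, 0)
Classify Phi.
Compute the Cartan integers a_ij = 2(alpha_i, alpha_j)/(alpha_j, alpha_j); the resulting 7x7 Cartan matrix is
[[2, 0, -1, 0, -1, 0, 0], [0, 2, 0, 0, 0, 0, -2], [-1, 0, 2, -1, 0, 0, 0], [0, 0, -1, 2, 0, -1, 0], [-1, 0, 0, 0, 2, 0, 0], [0, 0, 0, -1, 0, 2, -1], [0, -1, 0, 0, 0, -1, 2]].
The roots have two lengths (squared-length ratio 2:1); the short ones are alpha_{1,3,4,5,6,7}. The associated Dynkin diagram is a chain of 7 nodes with a double edge at one end; the terminal node there is the unique long simple root (C_7), so the type is C_7 (the algebra sp(14)).

C7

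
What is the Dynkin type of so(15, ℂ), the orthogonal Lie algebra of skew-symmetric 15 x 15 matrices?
This is so(15) with 15 odd, which has dimension 15(15-1)/2 = 105 and rank (15-1)/2 = 7. In the classification of classical Lie algebras, the orthogonal algebra so(2n+1) in an odd number of variables has type B_n; here n = 7, so the Dynkin diagram is a chain of 7 nodes with a double edge at one end; the terminal node there is the unique short simple root (B_7). Hence the type is B_7.

B_7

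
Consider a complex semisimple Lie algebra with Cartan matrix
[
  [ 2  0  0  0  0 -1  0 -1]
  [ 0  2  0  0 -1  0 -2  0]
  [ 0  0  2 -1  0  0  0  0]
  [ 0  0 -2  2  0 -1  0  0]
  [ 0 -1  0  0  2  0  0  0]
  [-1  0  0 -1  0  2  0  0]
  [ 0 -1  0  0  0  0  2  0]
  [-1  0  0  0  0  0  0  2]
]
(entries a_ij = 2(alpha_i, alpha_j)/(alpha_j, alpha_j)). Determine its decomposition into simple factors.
The diagram associated to this matrix has two connected components: the simple roots {alpha_2, alpha_5, alpha_7} form a chain of 3 nodes with a double edge at one end; the terminal node there is the unique short simple root (B_3), and {alpha_1, alpha_3, alpha_4, alpha_6, alpha_8} form a chain of 5 nodes with a double edge at one end; the terminal node there is the unique short simple root (B_5). A semisimple Lie algebra decomposes uniquely as the direct sum of simple ideals, one per connected component of its Dynkin diagram, so g ≅ B_3 ⊕ B_5 (dimension 21 + 55 = 76).

B_3 (so(7)) ⊕ B_5 (so(11))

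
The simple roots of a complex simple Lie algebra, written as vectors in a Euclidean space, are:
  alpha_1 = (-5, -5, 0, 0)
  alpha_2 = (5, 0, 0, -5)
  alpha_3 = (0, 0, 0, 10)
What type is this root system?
Compute the Cartan integers a_ij = 2(alpha_i, alpha_j)/(alpha_j, alpha_j); the resulting 3x3 Cartan matrix is
[[2, -1, 0], [-1, 2, -1], [0, -2, 2]].
The roots have two lengths (squared-length ratio 2:1); the short ones are alpha_{1,2}. The associated Dynkin diagram is a chain of 3 nodes with a double edge at one end; the terminal node there is the unique long simple root (C_3), so the type is C_3 (the algebra sp(6)).

C_3 (sp(6))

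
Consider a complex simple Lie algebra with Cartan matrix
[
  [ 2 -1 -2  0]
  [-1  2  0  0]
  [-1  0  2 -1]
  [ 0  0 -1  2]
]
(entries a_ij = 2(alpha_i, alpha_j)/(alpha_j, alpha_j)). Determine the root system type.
F_4

The matrix has rank 4 with 2's on the diagonal. Reading the off-diagonal entries as Dynkin edges (a single edge where a_ij = a_ji = -1; a double or triple edge where a_ij * a_ji = 2 or 3), the diagram is a chain of 4 nodes with a double edge between the middle two (F_4). One simple-root ordering that puts it in standard form is (alpha_2, alpha_1, alpha_3, alpha_4). So the algebra is type F_4.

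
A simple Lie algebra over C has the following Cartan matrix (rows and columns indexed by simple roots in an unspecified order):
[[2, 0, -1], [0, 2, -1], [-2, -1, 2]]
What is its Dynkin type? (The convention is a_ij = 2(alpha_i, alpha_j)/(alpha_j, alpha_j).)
B_3

The matrix has rank 3 with 2's on the diagonal. Reading the off-diagonal entries as Dynkin edges (a single edge where a_ij = a_ji = -1; a double or triple edge where a_ij * a_ji = 2 or 3), the diagram is a chain of 3 nodes with a double edge at one end; the terminal node there is the unique short simple root (B_3). One simple-root ordering that puts it in standard form is (alpha_2, alpha_3, alpha_1). So the algebra is type B_3, i.e. so(7).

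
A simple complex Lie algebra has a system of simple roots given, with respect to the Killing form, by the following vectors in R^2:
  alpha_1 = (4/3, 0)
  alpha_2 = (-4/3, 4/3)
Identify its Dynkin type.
Compute the Cartan integers a_ij = 2(alpha_i, alpha_j)/(alpha_j, alpha_j); the resulting 2x2 Cartan matrix is
[[2, -1], [-2, 2]].
The roots have two lengths (squared-length ratio 2:1); the short ones are alpha_{1}. The associated Dynkin diagram is a chain of 2 nodes with a double edge at one end; the terminal node there is the unique short simple root (B_2), so the type is B_2 (the algebra so(5)).

type B_2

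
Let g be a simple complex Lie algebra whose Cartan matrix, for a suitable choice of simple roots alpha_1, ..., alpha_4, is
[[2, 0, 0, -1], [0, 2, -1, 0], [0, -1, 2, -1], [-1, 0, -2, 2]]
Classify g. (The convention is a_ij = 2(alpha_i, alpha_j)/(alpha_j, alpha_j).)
F_4

The matrix has rank 4 with 2's on the diagonal. Reading the off-diagonal entries as Dynkin edges (a single edge where a_ij = a_ji = -1; a double or triple edge where a_ij * a_ji = 2 or 3), the diagram is a chain of 4 nodes with a double edge between the middle two (F_4). One simple-root ordering that puts it in standard form is (alpha_1, alpha_4, alpha_3, alpha_2). So the algebra is type F_4.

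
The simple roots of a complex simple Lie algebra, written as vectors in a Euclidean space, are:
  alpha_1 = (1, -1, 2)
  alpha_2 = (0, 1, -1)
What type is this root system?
Compute the Cartan integers a_ij = 2(alpha_i, alpha_j)/(alpha_j, alpha_j); the resulting 2x2 Cartan matrix is
[[2, -3], [-1, 2]].
The roots have two lengths (squared-length ratio 3:1); the short ones are alpha_{2}. The associated Dynkin diagram is two nodes joined by a triple edge (G_2), so the type is G_2.

type G_2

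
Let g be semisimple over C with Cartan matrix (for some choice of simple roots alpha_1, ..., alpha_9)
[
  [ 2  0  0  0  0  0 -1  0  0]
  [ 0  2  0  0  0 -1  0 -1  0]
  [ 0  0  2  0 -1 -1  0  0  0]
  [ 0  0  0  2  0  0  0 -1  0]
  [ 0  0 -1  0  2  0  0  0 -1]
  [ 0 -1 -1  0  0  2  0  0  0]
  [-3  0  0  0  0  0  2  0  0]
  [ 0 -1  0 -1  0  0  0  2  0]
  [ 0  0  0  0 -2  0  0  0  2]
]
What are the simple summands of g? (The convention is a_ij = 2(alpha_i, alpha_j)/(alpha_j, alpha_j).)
type C_7 ⊕ type G_2

The diagram associated to this matrix has two connected components: the simple roots {alpha_2, alpha_3, alpha_4, alpha_5, alpha_6, alpha_8, alpha_9} form a chain of 7 nodes with a double edge at one end; the terminal node there is the unique long simple root (C_7), and {alpha_1, alpha_7} form two nodes joined by a triple edge (G_2). A semisimple Lie algebra decomposes uniquely as the direct sum of simple ideals, one per connected component of its Dynkin diagram, so g ≅ C_7 ⊕ G_2 (dimension 105 + 14 = 119).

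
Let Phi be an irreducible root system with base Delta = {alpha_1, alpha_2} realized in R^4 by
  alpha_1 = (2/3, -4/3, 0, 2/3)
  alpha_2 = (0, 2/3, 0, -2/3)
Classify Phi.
Compute the Cartan integers a_ij = 2(alpha_i, alpha_j)/(alpha_j, alpha_j); the resulting 2x2 Cartan matrix is
[[2, -3], [-1, 2]].
The roots have two lengths (squared-length ratio 3:1); the short ones are alpha_{2}. The associated Dynkin diagram is two nodes joined by a triple edge (G_2), so the type is G_2.

G_2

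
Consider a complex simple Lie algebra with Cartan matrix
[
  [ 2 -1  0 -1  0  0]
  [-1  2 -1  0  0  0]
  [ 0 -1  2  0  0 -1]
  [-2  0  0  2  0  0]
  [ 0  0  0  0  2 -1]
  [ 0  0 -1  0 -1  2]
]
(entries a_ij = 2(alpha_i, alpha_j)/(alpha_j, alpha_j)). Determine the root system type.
C_6 (sp(12))

The matrix has rank 6 with 2's on the diagonal. Reading the off-diagonal entries as Dynkin edges (a single edge where a_ij = a_ji = -1; a double or triple edge where a_ij * a_ji = 2 or 3), the diagram is a chain of 6 nodes with a double edge at one end; the terminal node there is the unique long simple root (C_6). One simple-root ordering that puts it in standard form is (alpha_5, alpha_6, alpha_3, alpha_2, alpha_1, alpha_4). So the algebra is type C_6, i.e. sp(12).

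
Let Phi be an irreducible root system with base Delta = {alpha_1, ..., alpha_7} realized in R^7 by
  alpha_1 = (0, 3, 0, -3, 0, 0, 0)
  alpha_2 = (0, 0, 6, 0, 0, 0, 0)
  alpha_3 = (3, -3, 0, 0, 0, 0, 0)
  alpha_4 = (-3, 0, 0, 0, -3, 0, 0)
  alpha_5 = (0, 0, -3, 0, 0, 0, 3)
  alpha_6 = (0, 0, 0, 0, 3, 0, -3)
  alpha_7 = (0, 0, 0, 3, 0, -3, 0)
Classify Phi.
C_7

Compute the Cartan integers a_ij = 2(alpha_i, alpha_j)/(alpha_j, alpha_j); the resulting 7x7 Cartan matrix is
[[2, 0, -1, 0, 0, 0, -1], [0, 2, 0, 0, -2, 0, 0], [-1, 0, 2, -1, 0, 0, 0], [0, 0, -1, 2, 0, -1, 0], [0, -1, 0, 0, 2, -1, 0], [0, 0, 0, -1, -1, 2, 0], [-1, 0, 0, 0, 0, 0, 2]].
The roots have two lengths (squared-length ratio 2:1); the short ones are alpha_{1,3,4,5,6,7}. The associated Dynkin diagram is a chain of 7 nodes with a double edge at one end; the terminal node there is the unique long simple root (C_7), so the type is C_7 (the algebra sp(14)).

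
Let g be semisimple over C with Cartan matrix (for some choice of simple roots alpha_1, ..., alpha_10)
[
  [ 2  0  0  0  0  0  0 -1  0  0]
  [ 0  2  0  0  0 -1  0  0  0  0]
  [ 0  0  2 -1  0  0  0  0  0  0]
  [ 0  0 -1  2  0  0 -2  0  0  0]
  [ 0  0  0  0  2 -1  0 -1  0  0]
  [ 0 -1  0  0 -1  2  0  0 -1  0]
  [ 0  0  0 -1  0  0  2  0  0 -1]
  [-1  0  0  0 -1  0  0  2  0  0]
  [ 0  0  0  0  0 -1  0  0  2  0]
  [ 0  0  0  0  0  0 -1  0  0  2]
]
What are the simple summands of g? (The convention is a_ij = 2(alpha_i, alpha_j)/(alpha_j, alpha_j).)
The diagram associated to this matrix has two connected components: the simple roots {alpha_1, alpha_2, alpha_5, alpha_6, alpha_8, alpha_9} form a chain of 4 nodes with a fork of two nodes at one end (D_6), and {alpha_3, alpha_4, alpha_7, alpha_10} form a chain of 4 nodes with a double edge between the middle two (F_4). A semisimple Lie algebra decomposes uniquely as the direct sum of simple ideals, one per connected component of its Dynkin diagram, so g ≅ D_6 ⊕ F_4 (dimension 66 + 52 = 118).

D6 + F4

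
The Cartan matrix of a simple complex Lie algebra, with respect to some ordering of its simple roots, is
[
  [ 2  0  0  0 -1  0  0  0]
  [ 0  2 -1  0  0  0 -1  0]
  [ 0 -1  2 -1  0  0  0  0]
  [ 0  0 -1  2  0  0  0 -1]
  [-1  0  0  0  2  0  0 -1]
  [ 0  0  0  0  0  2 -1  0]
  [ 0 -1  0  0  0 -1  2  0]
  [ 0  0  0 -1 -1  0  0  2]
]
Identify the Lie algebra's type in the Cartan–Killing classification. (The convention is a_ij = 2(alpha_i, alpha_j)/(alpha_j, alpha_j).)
The matrix has rank 8 with 2's on the diagonal. Reading the off-diagonal entries as Dynkin edges (a single edge where a_ij = a_ji = -1; a double or triple edge where a_ij * a_ji = 2 or 3), the diagram is a chain of 8 nodes with single edges (A_8). One simple-root ordering that puts it in standard form is (alpha_1, alpha_5, alpha_8, alpha_4, alpha_3, alpha_2, alpha_7, alpha_6). So the algebra is type A_8, i.e. sl(9).

A8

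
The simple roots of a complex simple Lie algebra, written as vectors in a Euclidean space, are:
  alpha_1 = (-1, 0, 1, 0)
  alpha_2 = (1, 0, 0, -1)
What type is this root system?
Compute the Cartan integers a_ij = 2(alpha_i, alpha_j)/(alpha_j, alpha_j); the resulting 2x2 Cartan matrix is
[[2, -1], [-1, 2]].
All simple roots have the same length, so the diagram is simply laced. The associated Dynkin diagram is a chain of 2 nodes with single edges (A_2), so the type is A_2 (the algebra sl(3)).

A2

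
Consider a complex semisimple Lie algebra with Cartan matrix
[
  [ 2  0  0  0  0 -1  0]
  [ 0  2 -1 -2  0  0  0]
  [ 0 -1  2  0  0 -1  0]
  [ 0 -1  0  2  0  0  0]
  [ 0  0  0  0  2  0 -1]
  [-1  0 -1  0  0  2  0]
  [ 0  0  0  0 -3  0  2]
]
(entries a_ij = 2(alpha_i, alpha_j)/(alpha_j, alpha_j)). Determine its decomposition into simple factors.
B_5 + G_2

The diagram associated to this matrix has two connected components: the simple roots {alpha_1, alpha_2, alpha_3, alpha_4, alpha_6} form a chain of 5 nodes with a double edge at one end; the terminal node there is the unique short simple root (B_5), and {alpha_5, alpha_7} form two nodes joined by a triple edge (G_2). A semisimple Lie algebra decomposes uniquely as the direct sum of simple ideals, one per connected component of its Dynkin diagram, so g ≅ B_5 ⊕ G_2 (dimension 55 + 14 = 69).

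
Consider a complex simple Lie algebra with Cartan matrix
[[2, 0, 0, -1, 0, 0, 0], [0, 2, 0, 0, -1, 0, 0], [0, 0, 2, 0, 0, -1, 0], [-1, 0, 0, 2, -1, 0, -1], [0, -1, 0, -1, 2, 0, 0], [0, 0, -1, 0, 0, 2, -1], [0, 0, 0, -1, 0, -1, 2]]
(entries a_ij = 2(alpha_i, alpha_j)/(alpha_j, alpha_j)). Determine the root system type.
The matrix has rank 7 with 2's on the diagonal. Reading the off-diagonal entries as Dynkin edges (a single edge where a_ij = a_ji = -1; a double or triple edge where a_ij * a_ji = 2 or 3), the diagram is a chain of 6 nodes with one extra node attached to the third node from one end (E_7). One simple-root ordering that puts it in standard form is (alpha_2, alpha_1, alpha_5, alpha_4, alpha_7, alpha_6, alpha_3). So the algebra is type E_7.

E_7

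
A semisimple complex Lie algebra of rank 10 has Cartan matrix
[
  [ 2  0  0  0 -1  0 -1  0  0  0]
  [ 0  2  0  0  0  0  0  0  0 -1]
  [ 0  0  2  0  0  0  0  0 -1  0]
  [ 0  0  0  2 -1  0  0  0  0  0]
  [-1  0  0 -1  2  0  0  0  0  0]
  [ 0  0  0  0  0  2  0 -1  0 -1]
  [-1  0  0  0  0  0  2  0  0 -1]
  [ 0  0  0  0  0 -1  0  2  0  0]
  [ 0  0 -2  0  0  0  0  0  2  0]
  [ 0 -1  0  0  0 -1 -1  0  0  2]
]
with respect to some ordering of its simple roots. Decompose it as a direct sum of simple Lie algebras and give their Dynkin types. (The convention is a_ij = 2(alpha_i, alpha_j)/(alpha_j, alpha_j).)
B_2 ⊕ E_8

The diagram associated to this matrix has two connected components: the simple roots {alpha_3, alpha_9} form a chain of 2 nodes with a double edge at one end; the terminal node there is the unique short simple root (B_2), and {alpha_1, alpha_2, alpha_4, alpha_5, alpha_6, alpha_7, alpha_8, alpha_10} form a chain of 7 nodes with one extra node attached to the third node from one end (E_8). A semisimple Lie algebra decomposes uniquely as the direct sum of simple ideals, one per connected component of its Dynkin diagram, so g ≅ B_2 ⊕ E_8 (dimension 10 + 248 = 258).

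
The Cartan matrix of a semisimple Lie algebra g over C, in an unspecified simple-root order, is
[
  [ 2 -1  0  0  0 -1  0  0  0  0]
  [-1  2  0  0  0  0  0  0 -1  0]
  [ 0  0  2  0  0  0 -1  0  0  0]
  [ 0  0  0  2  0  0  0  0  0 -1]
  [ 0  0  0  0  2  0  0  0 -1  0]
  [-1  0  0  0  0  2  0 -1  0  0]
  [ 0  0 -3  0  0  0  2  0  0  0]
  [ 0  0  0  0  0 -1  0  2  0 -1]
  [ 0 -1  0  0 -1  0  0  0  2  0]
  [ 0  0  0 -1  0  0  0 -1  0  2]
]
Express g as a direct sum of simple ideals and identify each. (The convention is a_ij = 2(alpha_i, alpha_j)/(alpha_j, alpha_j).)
The diagram associated to this matrix has two connected components: the simple roots {alpha_1, alpha_2, alpha_4, alpha_5, alpha_6, alpha_8, alpha_9, alpha_10} form a chain of 8 nodes with single edges (A_8), and {alpha_3, alpha_7} form two nodes joined by a triple edge (G_2). A semisimple Lie algebra decomposes uniquely as the direct sum of simple ideals, one per connected component of its Dynkin diagram, so g ≅ A_8 ⊕ G_2 (dimension 80 + 14 = 94).

A_8 (sl(9)) ⊕ G_2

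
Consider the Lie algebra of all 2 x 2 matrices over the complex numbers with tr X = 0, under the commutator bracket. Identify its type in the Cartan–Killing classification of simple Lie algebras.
type A_1

This is sl(2), which has dimension 2^2 - 1 = 3 and rank 2 - 1 = 1 (a Cartan subalgebra is the diagonal traceless matrices). In the classification of classical Lie algebras, the special linear algebra sl(n+1) has type A_n; here n = 1, so the Dynkin diagram is a chain of 1 nodes with single edges (A_1). Hence the type is A_1.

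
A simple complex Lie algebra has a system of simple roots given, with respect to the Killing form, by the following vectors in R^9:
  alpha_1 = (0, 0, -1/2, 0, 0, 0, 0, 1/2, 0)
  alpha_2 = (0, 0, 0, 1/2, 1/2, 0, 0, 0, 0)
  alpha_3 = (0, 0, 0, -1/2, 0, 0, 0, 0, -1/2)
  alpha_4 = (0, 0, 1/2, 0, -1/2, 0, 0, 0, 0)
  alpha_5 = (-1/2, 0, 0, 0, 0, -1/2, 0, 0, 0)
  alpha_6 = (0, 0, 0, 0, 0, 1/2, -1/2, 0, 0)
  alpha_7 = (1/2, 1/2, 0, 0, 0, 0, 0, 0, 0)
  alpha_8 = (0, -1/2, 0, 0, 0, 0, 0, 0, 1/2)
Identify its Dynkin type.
A8

Compute the Cartan integers a_ij = 2(alpha_i, alpha_j)/(alpha_j, alpha_j); the resulting 8x8 Cartan matrix is
[[2, 0, 0, -1, 0, 0, 0, 0], [0, 2, -1, -1, 0, 0, 0, 0], [0, -1, 2, 0, 0, 0, 0, -1], [-1, -1, 0, 2, 0, 0, 0, 0], [0, 0, 0, 0, 2, -1, -1, 0], [0, 0, 0, 0, -1, 2, 0, 0], [0, 0, 0, 0, -1, 0, 2, -1], [0, 0, -1, 0, 0, 0, -1, 2]].
All simple roots have the same length, so the diagram is simply laced. The associated Dynkin diagram is a chain of 8 nodes with single edges (A_8), so the type is A_8 (the algebra sl(9)).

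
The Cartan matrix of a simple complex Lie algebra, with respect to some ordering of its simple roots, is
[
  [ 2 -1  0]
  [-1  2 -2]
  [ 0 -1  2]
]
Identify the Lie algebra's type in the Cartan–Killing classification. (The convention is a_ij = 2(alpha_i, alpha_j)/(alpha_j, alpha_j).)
B3

The matrix has rank 3 with 2's on the diagonal. Reading the off-diagonal entries as Dynkin edges (a single edge where a_ij = a_ji = -1; a double or triple edge where a_ij * a_ji = 2 or 3), the diagram is a chain of 3 nodes with a double edge at one end; the terminal node there is the unique short simple root (B_3). One simple-root ordering that puts it in standard form is (alpha_1, alpha_2, alpha_3). So the algebra is type B_3, i.e. so(7).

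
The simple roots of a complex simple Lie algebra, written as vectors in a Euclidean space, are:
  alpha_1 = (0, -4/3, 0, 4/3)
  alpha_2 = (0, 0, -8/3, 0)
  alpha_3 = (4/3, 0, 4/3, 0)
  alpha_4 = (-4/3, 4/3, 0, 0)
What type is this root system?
C4

Compute the Cartan integers a_ij = 2(alpha_i, alpha_j)/(alpha_j, alpha_j); the resulting 4x4 Cartan matrix is
[[2, 0, 0, -1], [0, 2, -2, 0], [0, -1, 2, -1], [-1, 0, -1, 2]].
The roots have two lengths (squared-length ratio 2:1); the short ones are alpha_{1,3,4}. The associated Dynkin diagram is a chain of 4 nodes with a double edge at one end; the terminal node there is the unique long simple root (C_4), so the type is C_4 (the algebra sp(8)).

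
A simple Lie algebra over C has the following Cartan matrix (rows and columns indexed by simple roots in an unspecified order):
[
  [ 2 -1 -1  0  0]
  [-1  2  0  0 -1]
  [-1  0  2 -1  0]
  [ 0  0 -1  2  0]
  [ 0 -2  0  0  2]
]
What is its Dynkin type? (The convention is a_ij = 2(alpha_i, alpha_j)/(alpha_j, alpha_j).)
C_5

The matrix has rank 5 with 2's on the diagonal. Reading the off-diagonal entries as Dynkin edges (a single edge where a_ij = a_ji = -1; a double or triple edge where a_ij * a_ji = 2 or 3), the diagram is a chain of 5 nodes with a double edge at one end; the terminal node there is the unique long simple root (C_5). One simple-root ordering that puts it in standard form is (alpha_4, alpha_3, alpha_1, alpha_2, alpha_5). So the algebra is type C_5, i.e. sp(10).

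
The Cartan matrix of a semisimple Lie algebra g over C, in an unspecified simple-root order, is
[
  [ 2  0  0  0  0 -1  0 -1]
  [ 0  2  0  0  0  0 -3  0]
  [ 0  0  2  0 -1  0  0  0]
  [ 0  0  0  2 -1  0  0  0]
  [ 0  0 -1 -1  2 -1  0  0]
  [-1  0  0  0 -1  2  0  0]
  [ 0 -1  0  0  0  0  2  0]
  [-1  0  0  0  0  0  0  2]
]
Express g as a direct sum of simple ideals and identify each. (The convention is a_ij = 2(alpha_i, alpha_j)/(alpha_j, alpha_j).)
D6 + G2

The diagram associated to this matrix has two connected components: the simple roots {alpha_1, alpha_3, alpha_4, alpha_5, alpha_6, alpha_8} form a chain of 4 nodes with a fork of two nodes at one end (D_6), and {alpha_2, alpha_7} form two nodes joined by a triple edge (G_2). A semisimple Lie algebra decomposes uniquely as the direct sum of simple ideals, one per connected component of its Dynkin diagram, so g ≅ D_6 ⊕ G_2 (dimension 66 + 14 = 80).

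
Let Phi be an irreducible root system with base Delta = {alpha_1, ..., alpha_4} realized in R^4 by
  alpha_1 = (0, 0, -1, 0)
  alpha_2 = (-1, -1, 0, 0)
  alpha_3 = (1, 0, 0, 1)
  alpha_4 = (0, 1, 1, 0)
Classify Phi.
B4

Compute the Cartan integers a_ij = 2(alpha_i, alpha_j)/(alpha_j, alpha_j); the resulting 4x4 Cartan matrix is
[[2, 0, 0, -1], [0, 2, -1, -1], [0, -1, 2, 0], [-2, -1, 0, 2]].
The roots have two lengths (squared-length ratio 2:1); the short ones are alpha_{1}. The associated Dynkin diagram is a chain of 4 nodes with a double edge at one end; the terminal node there is the unique short simple root (B_4), so the type is B_4 (the algebra so(9)).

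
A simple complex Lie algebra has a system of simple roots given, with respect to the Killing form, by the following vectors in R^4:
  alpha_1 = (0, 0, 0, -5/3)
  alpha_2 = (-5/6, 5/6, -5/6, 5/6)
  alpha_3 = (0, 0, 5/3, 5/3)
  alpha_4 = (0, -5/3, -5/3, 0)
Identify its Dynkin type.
F_4

Compute the Cartan integers a_ij = 2(alpha_i, alpha_j)/(alpha_j, alpha_j); the resulting 4x4 Cartan matrix is
[[2, -1, -1, 0], [-1, 2, 0, 0], [-2, 0, 2, -1], [0, 0, -1, 2]].
The roots have two lengths (squared-length ratio 2:1); the short ones are alpha_{1,2}. The associated Dynkin diagram is a chain of 4 nodes with a double edge between the middle two (F_4), so the type is F_4.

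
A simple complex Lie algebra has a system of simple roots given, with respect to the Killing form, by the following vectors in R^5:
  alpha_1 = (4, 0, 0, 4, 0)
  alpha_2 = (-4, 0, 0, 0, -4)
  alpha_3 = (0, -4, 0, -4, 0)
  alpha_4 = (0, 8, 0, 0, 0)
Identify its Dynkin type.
C_4 (sp(8))

Compute the Cartan integers a_ij = 2(alpha_i, alpha_j)/(alpha_j, alpha_j); the resulting 4x4 Cartan matrix is
[[2, -1, -1, 0], [-1, 2, 0, 0], [-1, 0, 2, -1], [0, 0, -2, 2]].
The roots have two lengths (squared-length ratio 2:1); the short ones are alpha_{1,2,3}. The associated Dynkin diagram is a chain of 4 nodes with a double edge at one end; the terminal node there is the unique long simple root (C_4), so the type is C_4 (the algebra sp(8)).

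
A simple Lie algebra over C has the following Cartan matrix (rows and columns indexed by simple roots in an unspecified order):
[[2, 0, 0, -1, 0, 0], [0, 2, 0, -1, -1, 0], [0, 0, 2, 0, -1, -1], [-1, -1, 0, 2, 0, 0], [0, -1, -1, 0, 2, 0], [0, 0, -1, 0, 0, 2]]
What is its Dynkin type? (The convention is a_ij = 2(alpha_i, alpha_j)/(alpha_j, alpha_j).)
A_6 (sl(7))

The matrix has rank 6 with 2's on the diagonal. Reading the off-diagonal entries as Dynkin edges (a single edge where a_ij = a_ji = -1; a double or triple edge where a_ij * a_ji = 2 or 3), the diagram is a chain of 6 nodes with single edges (A_6). One simple-root ordering that puts it in standard form is (alpha_6, alpha_3, alpha_5, alpha_2, alpha_4, alpha_1). So the algebra is type A_6, i.e. sl(7).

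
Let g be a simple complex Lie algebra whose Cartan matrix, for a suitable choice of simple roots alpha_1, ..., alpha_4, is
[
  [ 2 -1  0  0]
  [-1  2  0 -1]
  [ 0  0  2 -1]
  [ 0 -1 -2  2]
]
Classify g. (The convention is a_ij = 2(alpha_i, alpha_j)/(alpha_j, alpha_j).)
type B_4

The matrix has rank 4 with 2's on the diagonal. Reading the off-diagonal entries as Dynkin edges (a single edge where a_ij = a_ji = -1; a double or triple edge where a_ij * a_ji = 2 or 3), the diagram is a chain of 4 nodes with a double edge at one end; the terminal node there is the unique short simple root (B_4). One simple-root ordering that puts it in standard form is (alpha_1, alpha_2, alpha_4, alpha_3). So the algebra is type B_4, i.e. so(9).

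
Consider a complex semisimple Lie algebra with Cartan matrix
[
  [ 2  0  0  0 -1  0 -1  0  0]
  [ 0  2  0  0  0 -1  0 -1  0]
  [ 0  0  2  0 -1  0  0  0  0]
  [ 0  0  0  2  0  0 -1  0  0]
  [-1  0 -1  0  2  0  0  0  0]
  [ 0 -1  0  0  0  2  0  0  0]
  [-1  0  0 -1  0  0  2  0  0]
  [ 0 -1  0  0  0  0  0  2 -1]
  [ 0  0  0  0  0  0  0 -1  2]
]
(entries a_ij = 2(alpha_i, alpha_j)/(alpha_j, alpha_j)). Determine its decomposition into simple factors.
The diagram associated to this matrix has two connected components: the simple roots {alpha_2, alpha_6, alpha_8, alpha_9} form a chain of 4 nodes with single edges (A_4), and {alpha_1, alpha_3, alpha_4, alpha_5, alpha_7} form a chain of 5 nodes with single edges (A_5). A semisimple Lie algebra decomposes uniquely as the direct sum of simple ideals, one per connected component of its Dynkin diagram, so g ≅ A_4 ⊕ A_5 (dimension 24 + 35 = 59).

A4 + A5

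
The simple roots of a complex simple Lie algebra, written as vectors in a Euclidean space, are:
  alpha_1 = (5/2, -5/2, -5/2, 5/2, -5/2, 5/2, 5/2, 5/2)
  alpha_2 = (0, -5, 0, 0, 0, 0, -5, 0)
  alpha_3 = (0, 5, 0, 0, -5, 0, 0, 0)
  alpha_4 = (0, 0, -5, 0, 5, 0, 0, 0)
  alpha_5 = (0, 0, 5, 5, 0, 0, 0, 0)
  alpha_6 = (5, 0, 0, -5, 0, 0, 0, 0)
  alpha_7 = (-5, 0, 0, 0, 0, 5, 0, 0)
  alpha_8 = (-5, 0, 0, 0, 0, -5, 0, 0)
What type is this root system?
Compute the Cartan integers a_ij = 2(alpha_i, alpha_j)/(alpha_j, alpha_j); the resulting 8x8 Cartan matrix is
[[2, 0, 0, 0, 0, 0, 0, -1], [0, 2, -1, 0, 0, 0, 0, 0], [0, -1, 2, -1, 0, 0, 0, 0], [0, 0, -1, 2, -1, 0, 0, 0], [0, 0, 0, -1, 2, -1, 0, 0], [0, 0, 0, 0, -1, 2, -1, -1], [0, 0, 0, 0, 0, -1, 2, 0], [-1, 0, 0, 0, 0, -1, 0, 2]].
All simple roots have the same length, so the diagram is simply laced. The associated Dynkin diagram is a chain of 7 nodes with one extra node attached to the third node from one end (E_8), so the type is E_8.

E8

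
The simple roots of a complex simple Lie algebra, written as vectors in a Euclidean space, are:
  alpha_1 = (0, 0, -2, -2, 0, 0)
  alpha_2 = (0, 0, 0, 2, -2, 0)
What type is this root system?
A_2 (sl(3))

Compute the Cartan integers a_ij = 2(alpha_i, alpha_j)/(alpha_j, alpha_j); the resulting 2x2 Cartan matrix is
[[2, -1], [-1, 2]].
All simple roots have the same length, so the diagram is simply laced. The associated Dynkin diagram is a chain of 2 nodes with single edges (A_2), so the type is A_2 (the algebra sl(3)).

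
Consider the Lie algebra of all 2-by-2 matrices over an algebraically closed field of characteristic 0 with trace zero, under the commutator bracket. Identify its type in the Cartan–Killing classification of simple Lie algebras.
A_1 (sl(2))

This is sl(2), which has dimension 2^2 - 1 = 3 and rank 2 - 1 = 1 (a Cartan subalgebra is the diagonal traceless matrices). In the classification of classical Lie algebras, the special linear algebra sl(n+1) has type A_n; here n = 1, so the Dynkin diagram is a chain of 1 nodes with single edges (A_1). Hence the type is A_1.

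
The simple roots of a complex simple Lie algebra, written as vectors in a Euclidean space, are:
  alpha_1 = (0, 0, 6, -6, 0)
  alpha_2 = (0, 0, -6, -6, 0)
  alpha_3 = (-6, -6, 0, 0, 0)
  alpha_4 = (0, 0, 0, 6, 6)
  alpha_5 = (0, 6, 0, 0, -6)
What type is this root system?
type D_5

Compute the Cartan integers a_ij = 2(alpha_i, alpha_j)/(alpha_j, alpha_j); the resulting 5x5 Cartan matrix is
[[2, 0, 0, -1, 0], [0, 2, 0, -1, 0], [0, 0, 2, 0, -1], [-1, -1, 0, 2, -1], [0, 0, -1, -1, 2]].
All simple roots have the same length, so the diagram is simply laced. The associated Dynkin diagram is a chain of 3 nodes with a fork of two nodes at one end (D_5), so the type is D_5 (the algebra so(10)).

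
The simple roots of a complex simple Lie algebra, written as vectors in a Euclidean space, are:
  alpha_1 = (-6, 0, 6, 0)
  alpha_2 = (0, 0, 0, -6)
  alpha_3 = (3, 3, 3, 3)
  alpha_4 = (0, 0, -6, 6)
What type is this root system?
Compute the Cartan integers a_ij = 2(alpha_i, alpha_j)/(alpha_j, alpha_j); the resulting 4x4 Cartan matrix is
[[2, 0, 0, -1], [0, 2, -1, -1], [0, -1, 2, 0], [-1, -2, 0, 2]].
The roots have two lengths (squared-length ratio 2:1); the short ones are alpha_{2,3}. The associated Dynkin diagram is a chain of 4 nodes with a double edge between the middle two (F_4), so the type is F_4.

F_4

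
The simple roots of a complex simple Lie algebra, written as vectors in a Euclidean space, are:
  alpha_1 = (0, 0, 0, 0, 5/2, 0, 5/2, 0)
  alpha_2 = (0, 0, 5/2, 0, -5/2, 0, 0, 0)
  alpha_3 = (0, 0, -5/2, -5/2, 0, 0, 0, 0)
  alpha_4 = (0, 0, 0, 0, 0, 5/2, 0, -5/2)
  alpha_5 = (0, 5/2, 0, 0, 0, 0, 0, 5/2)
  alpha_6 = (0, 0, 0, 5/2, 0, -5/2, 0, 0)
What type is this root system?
A_6 (sl(7))

Compute the Cartan integers a_ij = 2(alpha_i, alpha_j)/(alpha_j, alpha_j); the resulting 6x6 Cartan matrix is
[[2, -1, 0, 0, 0, 0], [-1, 2, -1, 0, 0, 0], [0, -1, 2, 0, 0, -1], [0, 0, 0, 2, -1, -1], [0, 0, 0, -1, 2, 0], [0, 0, -1, -1, 0, 2]].
All simple roots have the same length, so the diagram is simply laced. The associated Dynkin diagram is a chain of 6 nodes with single edges (A_6), so the type is A_6 (the algebra sl(7)).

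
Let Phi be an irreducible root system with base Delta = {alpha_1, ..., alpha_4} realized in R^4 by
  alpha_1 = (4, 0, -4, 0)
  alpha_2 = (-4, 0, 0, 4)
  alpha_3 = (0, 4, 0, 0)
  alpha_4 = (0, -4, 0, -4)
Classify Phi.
Compute the Cartan integers a_ij = 2(alpha_i, alpha_j)/(alpha_j, alpha_j); the resulting 4x4 Cartan matrix is
[[2, -1, 0, 0], [-1, 2, 0, -1], [0, 0, 2, -1], [0, -1, -2, 2]].
The roots have two lengths (squared-length ratio 2:1); the short ones are alpha_{3}. The associated Dynkin diagram is a chain of 4 nodes with a double edge at one end; the terminal node there is the unique short simple root (B_4), so the type is B_4 (the algebra so(9)).

B_4 (so(9))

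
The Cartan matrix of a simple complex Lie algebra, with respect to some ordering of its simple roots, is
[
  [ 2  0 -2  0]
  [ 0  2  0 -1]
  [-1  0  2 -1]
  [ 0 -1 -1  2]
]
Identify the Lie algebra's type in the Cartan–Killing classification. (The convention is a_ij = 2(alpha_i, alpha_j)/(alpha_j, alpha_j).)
C4

The matrix has rank 4 with 2's on the diagonal. Reading the off-diagonal entries as Dynkin edges (a single edge where a_ij = a_ji = -1; a double or triple edge where a_ij * a_ji = 2 or 3), the diagram is a chain of 4 nodes with a double edge at one end; the terminal node there is the unique long simple root (C_4). One simple-root ordering that puts it in standard form is (alpha_2, alpha_4, alpha_3, alpha_1). So the algebra is type C_4, i.e. sp(8).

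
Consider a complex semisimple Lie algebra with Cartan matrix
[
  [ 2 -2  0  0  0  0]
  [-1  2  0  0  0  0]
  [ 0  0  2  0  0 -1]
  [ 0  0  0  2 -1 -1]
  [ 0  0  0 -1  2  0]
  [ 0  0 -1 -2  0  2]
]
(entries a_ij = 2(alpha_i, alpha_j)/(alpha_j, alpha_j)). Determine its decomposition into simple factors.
B2 ⊕ F4

The diagram associated to this matrix has two connected components: the simple roots {alpha_1, alpha_2} form a chain of 2 nodes with a double edge at one end; the terminal node there is the unique short simple root (B_2), and {alpha_3, alpha_4, alpha_5, alpha_6} form a chain of 4 nodes with a double edge between the middle two (F_4). A semisimple Lie algebra decomposes uniquely as the direct sum of simple ideals, one per connected component of its Dynkin diagram, so g ≅ B_2 ⊕ F_4 (dimension 10 + 52 = 62).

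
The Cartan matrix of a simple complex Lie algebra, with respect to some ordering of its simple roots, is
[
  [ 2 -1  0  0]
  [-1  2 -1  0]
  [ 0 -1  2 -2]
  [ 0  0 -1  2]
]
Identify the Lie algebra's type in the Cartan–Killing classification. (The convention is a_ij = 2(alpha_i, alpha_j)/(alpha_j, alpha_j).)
B4

The matrix has rank 4 with 2's on the diagonal. Reading the off-diagonal entries as Dynkin edges (a single edge where a_ij = a_ji = -1; a double or triple edge where a_ij * a_ji = 2 or 3), the diagram is a chain of 4 nodes with a double edge at one end; the terminal node there is the unique short simple root (B_4). One simple-root ordering that puts it in standard form is (alpha_1, alpha_2, alpha_3, alpha_4). So the algebra is type B_4, i.e. so(9).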